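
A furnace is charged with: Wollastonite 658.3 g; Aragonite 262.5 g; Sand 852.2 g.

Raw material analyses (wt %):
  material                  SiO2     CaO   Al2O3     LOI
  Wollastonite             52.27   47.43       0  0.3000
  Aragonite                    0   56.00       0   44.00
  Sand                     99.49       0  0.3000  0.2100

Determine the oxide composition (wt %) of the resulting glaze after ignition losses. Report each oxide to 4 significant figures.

In-progress results are displayed rounded off to 4 significant figures across the worked steps; each numeric step runs at exact precision from first step to last; a single rounding finalizes each reported number. Derived quantities are rebuilt using the weight values per 1654 g of glass in exact precision (totals, LOI, three oxide percentages, yield, glass mass), as they appear in the problem or answer text.
Oxide masses out of the charge:
  SiO2: 658.3·0.5227 + 852.2·0.9949 = 1192 g
  CaO: 658.3·0.4743 + 262.5·0.5600 = 459.2 g
  Al2O3: 852.2·0.003000 = 2.557 g
LOI: 658.3·0.003000 + 262.5·0.4400 + 852.2·0.002100 = 119.3 g
Glass mass = batch − LOI = 1773 − 119.3 = 1654 g (matching Σ of the oxides)
oxide / glass × 100 gives the wt %

Glass mass = 1654 g (batch 1773 − LOI 119.3).
Composition: SiO2 72.08%, CaO 27.77%, Al2O3 0.1546%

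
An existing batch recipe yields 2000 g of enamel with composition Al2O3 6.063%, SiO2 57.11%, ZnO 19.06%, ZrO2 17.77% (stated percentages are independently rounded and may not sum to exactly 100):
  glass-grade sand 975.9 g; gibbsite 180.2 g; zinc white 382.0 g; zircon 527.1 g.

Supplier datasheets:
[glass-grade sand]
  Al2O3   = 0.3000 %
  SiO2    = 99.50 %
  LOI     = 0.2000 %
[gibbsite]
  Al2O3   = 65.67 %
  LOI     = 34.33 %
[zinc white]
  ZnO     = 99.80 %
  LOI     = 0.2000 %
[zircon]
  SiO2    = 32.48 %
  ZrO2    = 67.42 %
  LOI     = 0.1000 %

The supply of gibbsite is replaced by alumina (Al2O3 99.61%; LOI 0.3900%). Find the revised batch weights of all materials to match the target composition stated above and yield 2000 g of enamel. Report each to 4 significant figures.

Revised batch per 2000 g enamel:
  glass-grade sand: 975.9 g
  alumina: 118.8 g
  zinc white: 382.0 g
  zircon: 527.1 g
Total batch = 2004 g; LOI loss = 3.706 g

Values along the way are shown, rounded to four significant digits, across the worked steps — each numeric step keeps full float precision at all times; exactly one rounding is applied to each reported number; the derived quantities, including glass mass, yield, ignition loss, four oxide percentages, totals, are computed from the batch weights on 2000 g of glass in exact precision, as quoted within the problem or the answer.
Oxide-by-oxide targets in 2000 g enamel:
  Al2O3: 6.063% × 2000 = 121.3 g
  SiO2: 57.11% × 2000 = 1142 g
  ZnO: 19.06% × 2000 = 381.2 g
  ZrO2: 17.77% × 2000 = 355.4 g
Verifying the oxide balance on the weights just shown, on the stated basis (sum by sum, the targets are met given rounding of the digits):
  Al2O3: 975.9·0.003000 + 118.8·0.9961 = 121.3 g (target 121.3 g)
  SiO2: 975.9·0.9950 + 527.1·0.3248 = 1142 g (target 1142 g)
  ZnO: 382.0·0.9980 = 381.2 g (target 381.2 g)
  ZrO2: 527.1·0.6742 = 355.4 g (target 355.4 g)
Auditing the glass mass value: batch total minus LOI = 2000 g (the Σ of target masses is 2000 g; with the basis standing at 2000 g — deltas are rounding alone).
Adding the batch up: Σ batch = 2004 g; loss to ignition Σ batch·LOI = 3.706 g; yield, glass over the total, = 99.82%.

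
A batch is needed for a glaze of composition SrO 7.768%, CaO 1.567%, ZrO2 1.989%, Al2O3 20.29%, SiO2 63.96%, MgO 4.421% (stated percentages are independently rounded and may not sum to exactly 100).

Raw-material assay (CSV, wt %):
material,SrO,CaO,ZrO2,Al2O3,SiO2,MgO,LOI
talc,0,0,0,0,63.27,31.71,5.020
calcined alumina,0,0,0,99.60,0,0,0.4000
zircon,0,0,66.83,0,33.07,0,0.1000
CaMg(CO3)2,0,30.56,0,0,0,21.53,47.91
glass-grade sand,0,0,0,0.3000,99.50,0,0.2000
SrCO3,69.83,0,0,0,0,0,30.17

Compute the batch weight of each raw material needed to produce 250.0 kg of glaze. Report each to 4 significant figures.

Batch per 250.0 kg glaze:
  talc: 26.15 kg
  calcined alumina: 50.50 kg
  zircon: 7.441 kg
  CaMg(CO3)2: 12.82 kg
  glass-grade sand: 141.6 kg
  SrCO3: 27.81 kg
Total batch = 266.3 kg; LOI loss = 16.34 kg; yield = 93.87%

The whole derivation runs at exact precision in every operation — intermediates appear with 4-significant-digit rounding as written — every reported result takes exactly one rounding — derived quantities are rebuilt in exact precision (totals, ignition loss, net glass mass, yield, the six compositions) from the batch weights on 250.0 kg of glass, as set out in the problem or answer text.
Oxide mass targets, per 250.0 kg glaze:
  SrO: 7.768% × 250.0 = 19.42 kg
  CaO: 1.567% × 250.0 = 3.918 kg
  ZrO2: 1.989% × 250.0 = 4.972 kg
  Al2O3: 20.29% × 250.0 = 50.72 kg
  SiO2: 63.96% × 250.0 = 159.9 kg
  MgO: 4.421% × 250.0 = 11.05 kg
Checking each oxide sum given the weights on record, under the basis named above (summed amounts equal target values exact up to rounding of places):
  SrO: 27.81·0.6983 = 19.42 kg (target 19.42 kg)
  CaO: 12.82·0.3056 = 3.918 kg (target 3.918 kg)
  ZrO2: 7.441·0.6683 = 4.973 kg (target 4.972 kg)
  Al2O3: 50.50·0.9960 + 141.6·0.003000 = 50.72 kg (target 50.72 kg)
  SiO2: 26.15·0.6327 + 7.441·0.3307 + 141.6·0.9950 = 159.9 kg (target 159.9 kg)
  MgO: 26.15·0.3171 + 12.82·0.2153 = 11.05 kg (target 11.05 kg)
Glass-mass sanity pass: the batch minus its LOI: 250.0 kg (oxide target masses add up to 250.0 kg; against the stated basis, 250.0 kg — deltas are rounding alone).
Batch total: Σ batch = 266.3 kg; the LOI term Σ batch·LOI equals 16.34 kg; yield: glass divided by total = 93.87%.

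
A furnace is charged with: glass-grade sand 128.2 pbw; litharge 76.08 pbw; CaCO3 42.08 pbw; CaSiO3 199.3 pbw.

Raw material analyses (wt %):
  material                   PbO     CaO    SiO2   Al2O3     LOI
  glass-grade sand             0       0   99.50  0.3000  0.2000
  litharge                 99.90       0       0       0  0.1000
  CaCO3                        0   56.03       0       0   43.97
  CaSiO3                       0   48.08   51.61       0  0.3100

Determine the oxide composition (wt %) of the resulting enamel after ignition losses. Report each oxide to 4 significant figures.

Values along the way are printed rounded off to 4 significant digits at each printed step; all internal work holds full float precision from start to finish — every reported number carries a single rounding. Derived quantities (the four compositions, yield, totals, net glass mass, ignition loss) are carried at full float precision using the weight values for 426.2 pbw of glass as quoted within the question or the answer.
Mass of each oxide from the mix:
  PbO: 76.08·0.9990 = 76.00 pbw
  CaO: 42.08·0.5603 + 199.3·0.4808 = 119.4 pbw
  SiO2: 128.2·0.9950 + 199.3·0.5161 = 230.4 pbw
  Al2O3: 128.2·0.003000 = 0.3846 pbw
LOI: 128.2·0.002000 + 76.08·0.001000 + 42.08·0.4397 + 199.3·0.003100 = 19.45 pbw
Resulting glass, batch − LOI: 445.7 − 19.45 = 426.2 pbw (= Σ oxide masses)
each wt % is 100 × oxide ÷ glass

Glass mass = 426.2 pbw (batch 445.7 − LOI 19.45).
Composition: PbO 17.83%, CaO 28.01%, SiO2 54.06%, Al2O3 0.09024%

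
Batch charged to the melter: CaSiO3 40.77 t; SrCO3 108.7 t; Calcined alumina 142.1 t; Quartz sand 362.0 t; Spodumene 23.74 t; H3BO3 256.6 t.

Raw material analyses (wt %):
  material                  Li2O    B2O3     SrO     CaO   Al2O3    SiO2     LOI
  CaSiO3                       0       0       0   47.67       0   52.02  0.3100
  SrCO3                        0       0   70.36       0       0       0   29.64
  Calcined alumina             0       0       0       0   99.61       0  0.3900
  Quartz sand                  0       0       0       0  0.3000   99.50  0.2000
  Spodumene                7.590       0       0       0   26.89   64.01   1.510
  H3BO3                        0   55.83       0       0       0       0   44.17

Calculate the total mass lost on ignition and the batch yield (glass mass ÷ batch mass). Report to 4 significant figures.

LOI loss = 147.3 t; glass = 786.6 t; yield = 84.23%

Values along the way are printed rounded to four significant digits on the page — the whole derivation holds exact precision at every stage. Each reported value includes exactly one rounding — all derived quantities (totals, the six compositions, glass mass, the yield, ignition loss) are recomputed from the batch weights at 786.6 t of glass in exact precision, as quoted within question or answer.
Material-by-material LOI:
  CaSiO3: 40.77 × 0.003100 = 0.1264 t
  SrCO3: 108.7 × 0.2964 = 32.22 t
  Calcined alumina: 142.1 × 0.003900 = 0.5542 t
  Quartz sand: 362.0 × 0.002000 = 0.7240 t
  Spodumene: 23.74 × 0.01510 = 0.3585 t
  H3BO3: 256.6 × 0.4417 = 113.3 t
Total LOI = 147.3 t
Glass = batch − LOI = 933.9 − 147.3 = 786.6 t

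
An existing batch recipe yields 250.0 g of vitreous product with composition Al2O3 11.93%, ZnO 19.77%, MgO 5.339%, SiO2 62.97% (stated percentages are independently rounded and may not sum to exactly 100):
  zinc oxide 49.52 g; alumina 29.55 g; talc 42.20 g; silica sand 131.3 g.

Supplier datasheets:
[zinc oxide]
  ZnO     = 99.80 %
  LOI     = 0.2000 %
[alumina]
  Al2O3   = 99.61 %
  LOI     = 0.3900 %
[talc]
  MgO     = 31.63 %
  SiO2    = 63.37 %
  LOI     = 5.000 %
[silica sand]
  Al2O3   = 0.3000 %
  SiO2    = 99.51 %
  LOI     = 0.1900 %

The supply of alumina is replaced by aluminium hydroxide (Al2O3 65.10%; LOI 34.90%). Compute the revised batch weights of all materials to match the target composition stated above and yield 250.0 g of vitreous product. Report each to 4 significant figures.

The working math holds exact precision end to end — the intermediate values are displayed (rounded to four significant digits) between the steps. Every reported value undergoes a single rounding — the derived quantities are carried in full precision (the yield, the four compositions, the totals, ignition loss, glass mass) from the weighed amounts on 250.0 g of glass as quoted within either problem or answer.
Target masses of each oxide per 250.0 g vitreous product:
  Al2O3: 11.93% × 250.0 = 29.82 g
  ZnO: 19.77% × 250.0 = 49.42 g
  MgO: 5.339% × 250.0 = 13.35 g
  SiO2: 62.97% × 250.0 = 157.4 g
Verifying the oxide balance per the reported batch figures, against the basis in use (sum by sum, the targets are met net of answer rounding effects):
  Al2O3: 45.21·0.6510 + 131.3·0.003000 = 29.83 g (target 29.82 g)
  ZnO: 49.52·0.9980 = 49.42 g (target 49.42 g)
  MgO: 42.20·0.3163 = 13.35 g (target 13.35 g)
  SiO2: 42.20·0.6337 + 131.3·0.9951 = 157.4 g (target 157.4 g)
The glass-mass cross-check: batch Σ − ignition loss = 250.0 g (oxide target masses add up to 250.0 g; stated basis 250.0 g — a pure rounding effect).
Total batch = Σ batch = 268.2 g; loss to ignition Σ batch·LOI = 18.24 g; yield: glass divided by total = 93.20%.

Revised batch per 250.0 g vitreous product:
  zinc oxide: 49.52 g
  aluminium hydroxide: 45.21 g
  talc: 42.20 g
  silica sand: 131.3 g
Total batch = 268.2 g; LOI loss = 18.24 g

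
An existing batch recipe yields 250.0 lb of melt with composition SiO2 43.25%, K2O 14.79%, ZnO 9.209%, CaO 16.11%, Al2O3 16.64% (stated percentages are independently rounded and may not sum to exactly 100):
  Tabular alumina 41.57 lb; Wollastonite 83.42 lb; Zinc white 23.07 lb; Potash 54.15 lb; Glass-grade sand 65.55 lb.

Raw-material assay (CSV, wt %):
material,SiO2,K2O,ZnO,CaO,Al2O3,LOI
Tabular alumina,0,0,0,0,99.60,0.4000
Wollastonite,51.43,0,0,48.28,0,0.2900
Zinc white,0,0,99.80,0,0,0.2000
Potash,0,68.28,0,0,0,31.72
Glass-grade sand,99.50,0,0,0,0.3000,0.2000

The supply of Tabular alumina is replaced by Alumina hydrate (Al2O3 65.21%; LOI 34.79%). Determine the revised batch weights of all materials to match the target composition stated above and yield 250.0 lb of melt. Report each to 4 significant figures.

Mid-chain values are printed rounded to four significant digits at each printed step; the whole derivation runs at full precision from first step to last. Every reported result takes a single rounding — derived quantities, which include the five compositions, the yield, LOI, net glass mass, the totals, are computed in exact precision, exactly as printed in either problem or answer, from the batch weights on 250.0 lb of glass.
The oxide mass targets at 250.0 lb melt:
  SiO2: 43.25% × 250.0 = 108.1 lb
  K2O: 14.79% × 250.0 = 36.98 lb
  ZnO: 9.209% × 250.0 = 23.02 lb
  CaO: 16.11% × 250.0 = 40.28 lb
  Al2O3: 16.64% × 250.0 = 41.60 lb
Sums-versus-targets review with the batch weights as given, for the quoted basis mass (summed amounts equal target values net of answer rounding effects):
  SiO2: 83.42·0.5143 + 65.55·0.9950 = 108.1 lb (target 108.1 lb)
  K2O: 54.15·0.6828 = 36.97 lb (target 36.98 lb)
  ZnO: 23.07·0.9980 = 23.02 lb (target 23.02 lb)
  CaO: 83.42·0.4828 = 40.28 lb (target 40.28 lb)
  Al2O3: 63.49·0.6521 + 65.55·0.003000 = 41.60 lb (target 41.60 lb)
Consistency of the glass mass: total batch − LOI = 250.0 lb (oxide target masses add up to 250.0 lb; against the stated basis, 250.0 lb — any gap is answer rounding).
Adding the batch up: Σ batch = 289.7 lb; the LOI term Σ batch·LOI equals 39.68 lb; the yield ratio, glass ÷ batch: 86.30%.

Revised batch per 250.0 lb melt:
  Alumina hydrate: 63.49 lb
  Wollastonite: 83.42 lb
  Zinc white: 23.07 lb
  Potash: 54.15 lb
  Glass-grade sand: 65.55 lb
Total batch = 289.7 lb; LOI loss = 39.68 lb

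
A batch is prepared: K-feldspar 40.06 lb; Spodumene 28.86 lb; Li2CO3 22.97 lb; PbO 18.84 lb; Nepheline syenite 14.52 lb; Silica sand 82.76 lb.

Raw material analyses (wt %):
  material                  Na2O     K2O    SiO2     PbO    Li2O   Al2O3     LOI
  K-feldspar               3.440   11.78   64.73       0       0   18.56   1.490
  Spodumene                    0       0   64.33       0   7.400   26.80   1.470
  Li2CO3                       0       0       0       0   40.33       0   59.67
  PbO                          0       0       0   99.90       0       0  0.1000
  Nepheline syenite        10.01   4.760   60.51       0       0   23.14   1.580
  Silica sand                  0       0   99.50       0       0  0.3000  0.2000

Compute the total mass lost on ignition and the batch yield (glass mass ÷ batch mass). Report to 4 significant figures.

LOI loss = 15.14 lb; glass = 192.9 lb; yield = 92.72%

Each numeric step carries exact precision through the solve. Intermediates are shown (rounded to 4 significant digits) on the page. Every reported figure sees exactly one rounding — derived quantities are re-derived from the batch weights on 192.9 lb of glass in full float precision (LOI, totals, glass mass, six oxide percentages, yield) exactly as printed in either problem or answer.
Each material's LOI contribution:
  K-feldspar: 40.06 × 0.01490 = 0.5969 lb
  Spodumene: 28.86 × 0.01470 = 0.4242 lb
  Li2CO3: 22.97 × 0.5967 = 13.71 lb
  PbO: 18.84 × 0.001000 = 0.01884 lb
  Nepheline syenite: 14.52 × 0.01580 = 0.2294 lb
  Silica sand: 82.76 × 0.002000 = 0.1655 lb
Total LOI = 15.14 lb
Glass = batch − LOI = 208.0 − 15.14 = 192.9 lb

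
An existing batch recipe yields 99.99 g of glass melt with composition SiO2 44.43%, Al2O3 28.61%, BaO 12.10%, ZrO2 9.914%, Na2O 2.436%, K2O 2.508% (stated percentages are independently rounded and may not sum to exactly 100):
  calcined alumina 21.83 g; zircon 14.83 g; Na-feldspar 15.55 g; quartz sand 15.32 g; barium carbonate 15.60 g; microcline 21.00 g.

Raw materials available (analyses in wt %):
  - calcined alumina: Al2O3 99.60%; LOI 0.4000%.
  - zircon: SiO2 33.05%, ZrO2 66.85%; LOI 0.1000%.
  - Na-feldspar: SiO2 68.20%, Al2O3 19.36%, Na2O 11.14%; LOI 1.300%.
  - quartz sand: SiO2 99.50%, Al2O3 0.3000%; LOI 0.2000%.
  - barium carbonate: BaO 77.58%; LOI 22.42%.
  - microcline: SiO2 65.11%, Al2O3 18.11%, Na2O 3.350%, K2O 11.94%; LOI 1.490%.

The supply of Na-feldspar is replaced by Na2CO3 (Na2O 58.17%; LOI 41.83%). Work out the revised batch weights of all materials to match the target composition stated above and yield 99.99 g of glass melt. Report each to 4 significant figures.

In-progress results are printed, with 4-significant-digit rounding, in the printout — every computation keeps exact precision end to end — each reported result is rounded a single time — the derived quantities are recomputed in exact precision (the yield, six oxide percentages, the totals, net glass mass, ignition loss) from the weighed amounts for 99.99 g of glass, as quoted within problem or answer.
Per-oxide target masses for 99.99 g glass melt:
  SiO2: 44.43% × 99.99 = 44.43 g
  Al2O3: 28.61% × 99.99 = 28.61 g
  BaO: 12.10% × 99.99 = 12.10 g
  ZrO2: 9.914% × 99.99 = 9.913 g
  Na2O: 2.436% × 99.99 = 2.436 g
  K2O: 2.508% × 99.99 = 2.508 g
Oxide-by-oxide audit on the weights just shown, for the quoted basis mass (sum by sum, the targets are met up to rounding of the answer):
  SiO2: 14.83·0.3305 + 25.98·0.9950 + 21.00·0.6511 = 44.42 g (target 44.43 g)
  Al2O3: 24.82·0.9960 + 25.98·0.003000 + 21.00·0.1811 = 28.60 g (target 28.61 g)
  BaO: 15.60·0.7758 = 12.10 g (target 12.10 g)
  ZrO2: 14.83·0.6685 = 9.914 g (target 9.913 g)
  Na2O: 2.978·0.5817 + 21.00·0.03350 = 2.436 g (target 2.436 g)
  K2O: 21.00·0.1194 = 2.507 g (target 2.508 g)
Consistency of the glass mass: total batch − LOI = 99.99 g (summing oxide targets gives 99.99 g; versus the stated basis of 99.99 g — deltas are rounding alone).
Adding the batch up: Σ batch = 105.2 g; loss to ignition Σ batch·LOI = 5.222 g; as yield: glass ÷ batch → 95.04%.

Revised batch per 99.99 g glass melt:
  calcined alumina: 24.82 g
  zircon: 14.83 g
  Na2CO3: 2.978 g
  quartz sand: 25.98 g
  barium carbonate: 15.60 g
  microcline: 21.00 g
Total batch = 105.2 g; LOI loss = 5.222 g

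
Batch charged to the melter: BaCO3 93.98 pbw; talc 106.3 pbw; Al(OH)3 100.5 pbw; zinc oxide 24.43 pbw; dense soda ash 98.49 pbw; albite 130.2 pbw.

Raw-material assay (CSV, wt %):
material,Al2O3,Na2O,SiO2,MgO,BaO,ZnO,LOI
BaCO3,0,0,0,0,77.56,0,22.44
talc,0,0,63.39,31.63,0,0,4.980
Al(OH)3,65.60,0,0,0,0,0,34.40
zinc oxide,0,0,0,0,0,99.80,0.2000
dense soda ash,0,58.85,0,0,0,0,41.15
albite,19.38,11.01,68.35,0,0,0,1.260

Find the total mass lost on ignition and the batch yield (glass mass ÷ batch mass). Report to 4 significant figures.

Values along the way appear rounded to four significant digits at each printed step. All internal work maintains full float precision from first step to last — each reported result takes a single rounding — all derived quantities are rebuilt in exact precision (totals, glass mass, the yield, ignition loss, the six compositions) from the weighed amounts per 450.7 pbw of glass precisely as stated by question or answer.
LOI of each material in turn:
  BaCO3: 93.98 × 0.2244 = 21.09 pbw
  talc: 106.3 × 0.04980 = 5.294 pbw
  Al(OH)3: 100.5 × 0.3440 = 34.57 pbw
  zinc oxide: 24.43 × 0.002000 = 0.04886 pbw
  dense soda ash: 98.49 × 0.4115 = 40.53 pbw
  albite: 130.2 × 0.01260 = 1.641 pbw
Total LOI = 103.2 pbw
Glass = batch − LOI = 553.9 − 103.2 = 450.7 pbw

LOI loss = 103.2 pbw; glass = 450.7 pbw; yield = 81.37%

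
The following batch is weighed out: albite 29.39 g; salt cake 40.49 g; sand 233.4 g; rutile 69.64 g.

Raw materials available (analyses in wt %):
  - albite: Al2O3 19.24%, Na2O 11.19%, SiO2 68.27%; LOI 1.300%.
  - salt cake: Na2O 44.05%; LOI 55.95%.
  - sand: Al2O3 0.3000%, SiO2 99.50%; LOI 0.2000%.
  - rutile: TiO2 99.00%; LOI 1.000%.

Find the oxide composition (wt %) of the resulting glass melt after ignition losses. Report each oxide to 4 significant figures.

Working values are shown, rounded to four significant figures, between the steps; every computation carries exact precision from start to finish; each reported figure carries a single rounding — the derived quantities (LOI, glass mass, the four compositions, the yield, the totals) are carried in full precision from the weighed amounts at 348.7 g of glass, as set out in the problem or answer text.
Oxide masses out of the charge:
  Al2O3: 29.39·0.1924 + 233.4·0.003000 = 6.355 g
  TiO2: 69.64·0.9900 = 68.94 g
  Na2O: 29.39·0.1119 + 40.49·0.4405 = 21.12 g
  SiO2: 29.39·0.6827 + 233.4·0.9950 = 252.3 g
LOI: 29.39·0.01300 + 40.49·0.5595 + 233.4·0.002000 + 69.64·0.01000 = 24.20 g
batch − LOI leaves glass = 372.9 − 24.20 = 348.7 g (= Σ oxide masses)
wt % = 100 × oxide mass / glass mass

Glass mass = 348.7 g (batch 372.9 − LOI 24.20).
Composition: Al2O3 1.822%, TiO2 19.77%, Na2O 6.058%, SiO2 72.35%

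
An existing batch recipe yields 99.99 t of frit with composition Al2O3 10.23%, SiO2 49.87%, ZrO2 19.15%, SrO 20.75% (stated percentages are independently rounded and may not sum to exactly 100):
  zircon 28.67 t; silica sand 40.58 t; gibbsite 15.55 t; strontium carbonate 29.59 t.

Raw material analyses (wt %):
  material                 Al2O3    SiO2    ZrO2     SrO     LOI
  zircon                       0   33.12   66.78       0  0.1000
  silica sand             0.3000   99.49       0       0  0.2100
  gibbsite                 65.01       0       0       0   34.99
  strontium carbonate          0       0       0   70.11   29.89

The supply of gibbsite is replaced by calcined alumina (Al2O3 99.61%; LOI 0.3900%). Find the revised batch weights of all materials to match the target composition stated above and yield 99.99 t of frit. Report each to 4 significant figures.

Revised batch per 99.99 t frit:
  zircon: 28.67 t
  silica sand: 40.58 t
  calcined alumina: 10.15 t
  strontium carbonate: 29.59 t
Total batch = 109.0 t; LOI loss = 8.998 t

Intermediates are printed, with 4-significant-digit rounding, alongside each step — all internal work holds full precision at all times — every reported figure is rounded exactly once — derived quantities are rebuilt in full precision (LOI, the totals, net glass mass, four oxide percentages, yield) from the batch weights on 99.99 t of glass, precisely as stated by problem or answer.
Oxide mass targets, per 99.99 t frit:
  Al2O3: 10.23% × 99.99 = 10.23 t
  SiO2: 49.87% × 99.99 = 49.87 t
  ZrO2: 19.15% × 99.99 = 19.15 t
  SrO: 20.75% × 99.99 = 20.75 t
Oxide-by-oxide audit working from each reported weight, relative to the basis at hand (each sum matches its target mass inside rounding margins):
  Al2O3: 40.58·0.003000 + 10.15·0.9961 = 10.23 t (target 10.23 t)
  SiO2: 28.67·0.3312 + 40.58·0.9949 = 49.87 t (target 49.87 t)
  ZrO2: 28.67·0.6678 = 19.15 t (target 19.15 t)
  SrO: 29.59·0.7011 = 20.75 t (target 20.75 t)
Consistency of the glass mass: whole batch net of LOI = 99.99 t (per-oxide target masses sum to 99.99 t; basis as stated: 99.99 t — differing by rounding only).
Summing the batch: Σ batch = 109.0 t; LOI removed, Σ of batch·LOI: 8.998 t; yield: glass divided by total = 91.74%.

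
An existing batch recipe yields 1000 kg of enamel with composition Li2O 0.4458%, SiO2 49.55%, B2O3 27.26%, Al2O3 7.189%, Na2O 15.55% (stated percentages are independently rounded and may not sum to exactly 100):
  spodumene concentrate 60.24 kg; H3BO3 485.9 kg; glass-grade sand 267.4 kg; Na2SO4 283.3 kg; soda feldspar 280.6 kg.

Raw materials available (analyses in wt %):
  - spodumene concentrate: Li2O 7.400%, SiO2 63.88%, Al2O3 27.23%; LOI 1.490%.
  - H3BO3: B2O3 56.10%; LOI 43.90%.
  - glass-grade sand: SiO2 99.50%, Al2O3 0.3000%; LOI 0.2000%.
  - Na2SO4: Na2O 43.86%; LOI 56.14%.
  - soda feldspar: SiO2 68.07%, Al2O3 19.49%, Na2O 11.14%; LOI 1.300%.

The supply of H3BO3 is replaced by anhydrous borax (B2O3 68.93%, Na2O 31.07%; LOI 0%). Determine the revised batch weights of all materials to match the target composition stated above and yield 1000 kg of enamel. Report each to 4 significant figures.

The whole derivation maintains exact precision from first step to last — in-progress results are printed, rounded to 4 significant figures, at each printed step. A single rounding finalizes each reported number; the derived quantities, including totals, five oxide percentages, net glass mass, LOI, the yield, are recomputed from the weighed amounts on 1000 kg of glass at full float precision exactly as shown in either problem or answer.
Oxide-by-oxide targets in 1000 kg enamel:
  Li2O: 0.4458% × 1000 = 4.458 kg
  SiO2: 49.55% × 1000 = 495.5 kg
  B2O3: 27.26% × 1000 = 272.6 kg
  Al2O3: 7.189% × 1000 = 71.89 kg
  Na2O: 15.55% × 1000 = 155.5 kg
Checking each oxide sum applying the batch weights above, at the basis given (summed amounts equal target values once rounding is allowed for):
  Li2O: 60.24·0.07400 = 4.458 kg (target 4.458 kg)
  SiO2: 60.24·0.6388 + 267.4·0.9950 + 280.6·0.6807 = 495.5 kg (target 495.5 kg)
  B2O3: 395.5·0.6893 = 272.6 kg (target 272.6 kg)
  Al2O3: 60.24·0.2723 + 267.4·0.003000 + 280.6·0.1949 = 71.89 kg (target 71.89 kg)
  Na2O: 395.5·0.3107 + 3.125·0.4386 + 280.6·0.1114 = 155.5 kg (target 155.5 kg)
The glass-mass cross-check: whole batch net of LOI = 1000 kg (oxide target masses add up to 999.9 kg; stated basis 1000 kg — rounding explains the deltas).
Total batch = Σ batch = 1007 kg; ignition loss, Σ(batch × LOI) = 6.835 kg; yield, glass over the total, = 99.32%.

Revised batch per 1000 kg enamel:
  spodumene concentrate: 60.24 kg
  anhydrous borax: 395.5 kg
  glass-grade sand: 267.4 kg
  Na2SO4: 3.125 kg
  soda feldspar: 280.6 kg
Total batch = 1007 kg; LOI loss = 6.835 kg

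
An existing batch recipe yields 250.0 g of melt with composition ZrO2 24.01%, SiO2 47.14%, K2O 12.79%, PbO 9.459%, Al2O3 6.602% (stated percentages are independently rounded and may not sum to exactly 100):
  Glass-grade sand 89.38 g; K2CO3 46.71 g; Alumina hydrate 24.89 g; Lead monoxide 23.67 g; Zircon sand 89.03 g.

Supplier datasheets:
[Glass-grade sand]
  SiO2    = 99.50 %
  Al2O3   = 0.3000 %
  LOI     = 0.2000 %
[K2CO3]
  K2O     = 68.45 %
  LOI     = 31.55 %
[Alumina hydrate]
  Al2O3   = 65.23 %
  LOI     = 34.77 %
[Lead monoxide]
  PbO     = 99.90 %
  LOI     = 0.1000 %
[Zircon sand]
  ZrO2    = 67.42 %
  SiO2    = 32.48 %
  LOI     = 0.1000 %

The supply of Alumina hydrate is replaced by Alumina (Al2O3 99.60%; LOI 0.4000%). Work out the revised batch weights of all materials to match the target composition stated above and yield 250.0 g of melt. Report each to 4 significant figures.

Revised batch per 250.0 g melt:
  Glass-grade sand: 89.38 g
  K2CO3: 46.71 g
  Alumina: 16.30 g
  Lead monoxide: 23.67 g
  Zircon sand: 89.03 g
Total batch = 265.1 g; LOI loss = 15.09 g

The working math holds full precision at every stage — intermediates are displayed, with 4-significant-digit rounding, between the steps — a single rounding produces each reported number. All derived quantities, including totals, net glass mass, the five compositions, yield, LOI, are rebuilt starting from the weights on 250.0 g of glass in full float precision as given in the question or the answer.
Oxide mass targets, per 250.0 g melt:
  ZrO2: 24.01% × 250.0 = 60.02 g
  SiO2: 47.14% × 250.0 = 117.8 g
  K2O: 12.79% × 250.0 = 31.98 g
  PbO: 9.459% × 250.0 = 23.65 g
  Al2O3: 6.602% × 250.0 = 16.50 g
Oxide-by-oxide audit per the reported batch figures, at the basis given (sum by sum, the targets are met inside rounding margins):
  ZrO2: 89.03·0.6742 = 60.02 g (target 60.02 g)
  SiO2: 89.38·0.9950 + 89.03·0.3248 = 117.9 g (target 117.8 g)
  K2O: 46.71·0.6845 = 31.97 g (target 31.98 g)
  PbO: 23.67·0.9990 = 23.65 g (target 23.65 g)
  Al2O3: 89.38·0.003000 + 16.30·0.9960 = 16.50 g (target 16.50 g)
Mass balance on the glass: batch total minus LOI = 250.0 g (oxide target masses add up to 250.0 g; the stated basis being 250.0 g — a pure rounding effect).
Batch total: Σ batch = 265.1 g; Σ batch·LOI gives LOI loss = 15.09 g; yield: glass divided by total = 94.31%.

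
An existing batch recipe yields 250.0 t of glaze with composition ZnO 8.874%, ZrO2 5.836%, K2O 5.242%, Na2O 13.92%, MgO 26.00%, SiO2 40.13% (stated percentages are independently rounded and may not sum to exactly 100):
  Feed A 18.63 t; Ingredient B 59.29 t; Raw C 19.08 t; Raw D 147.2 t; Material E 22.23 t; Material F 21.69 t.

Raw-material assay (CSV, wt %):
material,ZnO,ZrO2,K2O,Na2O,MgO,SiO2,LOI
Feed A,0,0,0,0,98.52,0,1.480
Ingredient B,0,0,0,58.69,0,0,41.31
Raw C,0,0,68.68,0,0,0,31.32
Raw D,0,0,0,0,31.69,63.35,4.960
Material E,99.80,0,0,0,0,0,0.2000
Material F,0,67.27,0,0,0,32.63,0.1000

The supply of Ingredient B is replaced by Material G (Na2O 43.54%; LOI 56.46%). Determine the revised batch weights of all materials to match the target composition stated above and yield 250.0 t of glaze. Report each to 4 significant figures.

Revised batch per 250.0 t glaze:
  Feed A: 18.63 t
  Material G: 79.93 t
  Raw C: 19.08 t
  Raw D: 147.2 t
  Material E: 22.23 t
  Material F: 21.69 t
Total batch = 308.8 t; LOI loss = 58.75 t

In-progress results are shown rounded to four significant figures alongside each step. Each numeric step runs at full precision at all times; each reported value undergoes a single rounding; derived quantities, which include net glass mass, the six compositions, the totals, ignition loss, the yield, are carried at full precision, as they appear in either problem or answer, using the weight values per 250.0 t of glass.
Oxide-by-oxide targets in 250.0 t glaze:
  ZnO: 8.874% × 250.0 = 22.18 t
  ZrO2: 5.836% × 250.0 = 14.59 t
  K2O: 5.242% × 250.0 = 13.10 t
  Na2O: 13.92% × 250.0 = 34.80 t
  MgO: 26.00% × 250.0 = 65.00 t
  SiO2: 40.13% × 250.0 = 100.3 t
A balance pass over the oxides, given the weights on record, relative to the basis at hand (target by target, the sums agree within answer rounding):
  ZnO: 22.23·0.9980 = 22.19 t (target 22.18 t)
  ZrO2: 21.69·0.6727 = 14.59 t (target 14.59 t)
  K2O: 19.08·0.6868 = 13.10 t (target 13.10 t)
  Na2O: 79.93·0.4354 = 34.80 t (target 34.80 t)
  MgO: 18.63·0.9852 + 147.2·0.3169 = 65.00 t (target 65.00 t)
  SiO2: 147.2·0.6335 + 21.69·0.3263 = 100.3 t (target 100.3 t)
Glass-mass bookkeeping: the batch minus its LOI: 250.0 t (the Σ of target masses is 250.0 t; basis as stated: 250.0 t — gaps are rounding artifacts).
Total batch = Σ batch = 308.8 t; the LOI term Σ batch·LOI equals 58.75 t; yield, glass over the total, = 80.97%.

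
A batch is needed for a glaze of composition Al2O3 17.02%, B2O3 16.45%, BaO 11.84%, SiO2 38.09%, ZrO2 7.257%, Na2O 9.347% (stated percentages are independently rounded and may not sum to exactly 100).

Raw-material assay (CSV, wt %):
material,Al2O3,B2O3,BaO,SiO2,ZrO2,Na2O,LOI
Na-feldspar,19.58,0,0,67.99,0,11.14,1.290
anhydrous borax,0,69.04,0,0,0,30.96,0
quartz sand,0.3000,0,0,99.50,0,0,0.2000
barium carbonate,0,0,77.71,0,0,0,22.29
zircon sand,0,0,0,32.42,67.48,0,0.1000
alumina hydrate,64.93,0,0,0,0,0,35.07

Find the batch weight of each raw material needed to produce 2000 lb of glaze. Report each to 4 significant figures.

Batch per 2000 lb glaze:
  Na-feldspar: 353.7 lb
  anhydrous borax: 476.5 lb
  quartz sand: 453.8 lb
  barium carbonate: 304.7 lb
  zircon sand: 215.1 lb
  alumina hydrate: 415.5 lb
Total batch = 2219 lb; LOI loss = 219.3 lb; yield = 90.12%

Rounding to 4 significant figures governs every working value as printed. Each numeric step keeps full precision at all times. Each reported figure is rounded a single time; all derived quantities, including six oxide percentages, ignition loss, yield, the totals, net glass mass, are carried starting from the weights at 2000 lb of glass in full precision, as set out in the problem or the answer.
The oxide mass targets at 2000 lb glaze:
  Al2O3: 17.02% × 2000 = 340.4 lb
  B2O3: 16.45% × 2000 = 329.0 lb
  BaO: 11.84% × 2000 = 236.8 lb
  SiO2: 38.09% × 2000 = 761.8 lb
  ZrO2: 7.257% × 2000 = 145.1 lb
  Na2O: 9.347% × 2000 = 186.9 lb
Verifying the oxide balance per the reported batch figures, relative to the basis at hand (target by target, the sums agree once rounding is allowed for):
  Al2O3: 353.7·0.1958 + 453.8·0.003000 + 415.5·0.6493 = 340.4 lb (target 340.4 lb)
  B2O3: 476.5·0.6904 = 329.0 lb (target 329.0 lb)
  BaO: 304.7·0.7771 = 236.8 lb (target 236.8 lb)
  SiO2: 353.7·0.6799 + 453.8·0.9950 + 215.1·0.3242 = 761.7 lb (target 761.8 lb)
  ZrO2: 215.1·0.6748 = 145.1 lb (target 145.1 lb)
  Na2O: 353.7·0.1114 + 476.5·0.3096 = 186.9 lb (target 186.9 lb)
Auditing the glass mass value: the batch minus its LOI: 2000 lb (the Σ of target masses is 2000 lb; against the stated basis, 2000 lb — rounding explains the deltas).
Adding the batch up: Σ batch = 2219 lb; loss to ignition Σ batch·LOI = 219.3 lb; yield, glass over the total, = 90.12%.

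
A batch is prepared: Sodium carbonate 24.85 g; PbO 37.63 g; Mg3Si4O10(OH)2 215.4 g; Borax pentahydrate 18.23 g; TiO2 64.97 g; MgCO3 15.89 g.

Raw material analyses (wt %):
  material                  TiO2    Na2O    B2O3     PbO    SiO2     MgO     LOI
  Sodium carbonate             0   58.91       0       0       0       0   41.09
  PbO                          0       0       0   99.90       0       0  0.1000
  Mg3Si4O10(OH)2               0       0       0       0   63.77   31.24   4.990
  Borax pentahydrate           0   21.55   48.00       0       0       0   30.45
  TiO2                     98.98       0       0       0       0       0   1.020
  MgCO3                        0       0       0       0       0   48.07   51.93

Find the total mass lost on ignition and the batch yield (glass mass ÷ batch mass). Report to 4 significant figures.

Mid-chain values are shown rounded off to 4 significant digits as written. The working math carries full precision through every step; a single rounding completes every reported value. All derived quantities, which include six oxide percentages, LOI, net glass mass, yield, the totals, are re-derived at full float precision, as written in problem or answer, starting from the weights at 341.5 g of glass.
Material-by-material LOI:
  Sodium carbonate: 24.85 × 0.4109 = 10.21 g
  PbO: 37.63 × 0.001000 = 0.03763 g
  Mg3Si4O10(OH)2: 215.4 × 0.04990 = 10.75 g
  Borax pentahydrate: 18.23 × 0.3045 = 5.551 g
  TiO2: 64.97 × 0.01020 = 0.6627 g
  MgCO3: 15.89 × 0.5193 = 8.252 g
Total LOI = 35.46 g
Glass = batch − LOI = 377.0 − 35.46 = 341.5 g

LOI loss = 35.46 g; glass = 341.5 g; yield = 90.59%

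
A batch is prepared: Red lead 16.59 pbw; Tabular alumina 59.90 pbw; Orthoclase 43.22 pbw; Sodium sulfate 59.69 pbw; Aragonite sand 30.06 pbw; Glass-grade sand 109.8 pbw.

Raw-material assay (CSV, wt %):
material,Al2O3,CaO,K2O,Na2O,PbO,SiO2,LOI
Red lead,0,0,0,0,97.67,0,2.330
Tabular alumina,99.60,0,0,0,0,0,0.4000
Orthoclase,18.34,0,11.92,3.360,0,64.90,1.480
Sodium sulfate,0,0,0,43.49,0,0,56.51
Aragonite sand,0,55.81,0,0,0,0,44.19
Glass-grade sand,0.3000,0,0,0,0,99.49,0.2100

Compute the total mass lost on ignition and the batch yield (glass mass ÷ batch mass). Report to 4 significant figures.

LOI loss = 48.51 pbw; glass = 270.7 pbw; yield = 84.81%

The working math keeps full precision in all steps. Working values are displayed (rounded to four significant digits) between the steps — each reported result is rounded exactly once — derived quantities, which include net glass mass, the yield, six oxide percentages, ignition loss, the totals, are carried at exact precision, exactly as printed in either problem or answer, using the weight values for 270.7 pbw of glass.
Per-material ignition loss:
  Red lead: 16.59 × 0.02330 = 0.3865 pbw
  Tabular alumina: 59.90 × 0.004000 = 0.2396 pbw
  Orthoclase: 43.22 × 0.01480 = 0.6397 pbw
  Sodium sulfate: 59.69 × 0.5651 = 33.73 pbw
  Aragonite sand: 30.06 × 0.4419 = 13.28 pbw
  Glass-grade sand: 109.8 × 0.002100 = 0.2306 pbw
Total LOI = 48.51 pbw
Glass = batch − LOI = 319.3 − 48.51 = 270.7 pbw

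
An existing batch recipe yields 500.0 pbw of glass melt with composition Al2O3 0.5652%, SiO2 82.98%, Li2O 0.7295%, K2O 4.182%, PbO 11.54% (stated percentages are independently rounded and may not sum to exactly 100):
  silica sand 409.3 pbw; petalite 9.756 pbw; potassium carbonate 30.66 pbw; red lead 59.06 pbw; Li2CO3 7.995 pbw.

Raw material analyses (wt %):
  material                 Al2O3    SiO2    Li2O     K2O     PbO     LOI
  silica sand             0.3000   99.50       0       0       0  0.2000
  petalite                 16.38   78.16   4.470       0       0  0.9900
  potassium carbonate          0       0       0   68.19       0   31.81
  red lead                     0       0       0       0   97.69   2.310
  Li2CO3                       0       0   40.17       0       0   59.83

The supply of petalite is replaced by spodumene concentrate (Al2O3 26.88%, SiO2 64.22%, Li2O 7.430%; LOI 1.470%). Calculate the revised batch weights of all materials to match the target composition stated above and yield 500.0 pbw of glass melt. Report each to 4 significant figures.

Every computation runs at full float precision in all steps; in-progress results are shown with 4-significant-figure rounding between the steps; each reported value sees exactly one rounding; derived quantities, including yield, totals, ignition loss, five oxide percentages, glass mass, are re-derived starting from the weights per 500.0 pbw of glass in exact precision, precisely as stated by either problem or answer.
Oxide mass targets, per 500.0 pbw glass melt:
  Al2O3: 0.5652% × 500.0 = 2.826 pbw
  SiO2: 82.98% × 500.0 = 414.9 pbw
  Li2O: 0.7295% × 500.0 = 3.648 pbw
  K2O: 4.182% × 500.0 = 20.91 pbw
  PbO: 11.54% × 500.0 = 57.70 pbw
Sums-versus-targets review per the reported batch figures, under the basis named above (each sum matches its target mass up to rounding of the answer):
  Al2O3: 413.2·0.003000 + 5.902·0.2688 = 2.826 pbw (target 2.826 pbw)
  SiO2: 413.2·0.9950 + 5.902·0.6422 = 414.9 pbw (target 414.9 pbw)
  Li2O: 5.902·0.07430 + 7.988·0.4017 = 3.647 pbw (target 3.648 pbw)
  K2O: 30.66·0.6819 = 20.91 pbw (target 20.91 pbw)
  PbO: 59.06·0.9769 = 57.70 pbw (target 57.70 pbw)
Mass balance on the glass: the batch minus its LOI: 500.0 pbw (the targets, summed, come to 500.0 pbw; the stated basis being 500.0 pbw — gaps are rounding artifacts).
Whole-batch sum: Σ batch = 516.8 pbw; ignition loss, Σ(batch × LOI) = 16.81 pbw; as yield: glass ÷ batch → 96.75%.

Revised batch per 500.0 pbw glass melt:
  silica sand: 413.2 pbw
  spodumene concentrate: 5.902 pbw
  potassium carbonate: 30.66 pbw
  red lead: 59.06 pbw
  Li2CO3: 7.988 pbw
Total batch = 516.8 pbw; LOI loss = 16.81 pbw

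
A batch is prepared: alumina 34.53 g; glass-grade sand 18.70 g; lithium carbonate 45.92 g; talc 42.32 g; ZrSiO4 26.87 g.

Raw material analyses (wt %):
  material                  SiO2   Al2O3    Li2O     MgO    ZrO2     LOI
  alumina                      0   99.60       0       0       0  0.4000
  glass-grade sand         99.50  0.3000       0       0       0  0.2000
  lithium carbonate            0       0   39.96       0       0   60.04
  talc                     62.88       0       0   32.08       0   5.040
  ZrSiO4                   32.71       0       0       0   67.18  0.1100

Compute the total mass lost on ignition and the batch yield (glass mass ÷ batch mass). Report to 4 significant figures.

LOI loss = 29.91 g; glass = 138.4 g; yield = 82.23%

The working math runs at full precision through the solve; the intermediate values appear (rounded to four significant digits) on the page. A single rounding yields every reported value. The derived quantities (the five compositions, net glass mass, LOI, yield, the totals) are carried in exact precision using the weight values at 138.4 g of glass as given in either problem or answer.
LOI of each material in turn:
  alumina: 34.53 × 0.004000 = 0.1381 g
  glass-grade sand: 18.70 × 0.002000 = 0.03740 g
  lithium carbonate: 45.92 × 0.6004 = 27.57 g
  talc: 42.32 × 0.05040 = 2.133 g
  ZrSiO4: 26.87 × 0.001100 = 0.02956 g
Total LOI = 29.91 g
Glass = batch − LOI = 168.3 − 29.91 = 138.4 g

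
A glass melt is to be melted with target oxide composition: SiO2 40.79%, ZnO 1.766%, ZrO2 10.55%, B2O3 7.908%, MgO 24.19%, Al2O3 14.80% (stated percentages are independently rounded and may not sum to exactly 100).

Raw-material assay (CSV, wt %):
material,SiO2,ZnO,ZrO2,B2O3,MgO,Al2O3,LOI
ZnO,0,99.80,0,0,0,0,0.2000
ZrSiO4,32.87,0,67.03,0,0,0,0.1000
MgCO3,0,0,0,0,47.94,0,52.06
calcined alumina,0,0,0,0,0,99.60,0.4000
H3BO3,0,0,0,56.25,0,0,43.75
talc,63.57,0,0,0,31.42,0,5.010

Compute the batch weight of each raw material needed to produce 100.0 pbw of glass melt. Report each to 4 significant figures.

Batch per 100.0 pbw glass melt:
  ZnO: 1.770 pbw
  ZrSiO4: 15.74 pbw
  MgCO3: 13.74 pbw
  calcined alumina: 14.86 pbw
  H3BO3: 14.06 pbw
  talc: 56.03 pbw
Total batch = 116.2 pbw; LOI loss = 16.19 pbw; yield = 86.07%

Working values are shown rounded to four significant figures; each numeric step runs at full float precision in all steps. Each reported number takes exactly one rounding — derived quantities are re-derived from the weighed amounts for 100.0 pbw of glass at full float precision (the six compositions, LOI, glass mass, totals, the yield) as quoted within problem or answer.
Oxide-by-oxide targets in 100.0 pbw glass melt:
  SiO2: 40.79% × 100.0 = 40.79 pbw
  ZnO: 1.766% × 100.0 = 1.766 pbw
  ZrO2: 10.55% × 100.0 = 10.55 pbw
  B2O3: 7.908% × 100.0 = 7.908 pbw
  MgO: 24.19% × 100.0 = 24.19 pbw
  Al2O3: 14.80% × 100.0 = 14.80 pbw
Sums-versus-targets review with the batch weights as given, per the basis as stated (delivered sums recover each target net of answer rounding effects):
  SiO2: 15.74·0.3287 + 56.03·0.6357 = 40.79 pbw (target 40.79 pbw)
  ZnO: 1.770·0.9980 = 1.766 pbw (target 1.766 pbw)
  ZrO2: 15.74·0.6703 = 10.55 pbw (target 10.55 pbw)
  B2O3: 14.06·0.5625 = 7.909 pbw (target 7.908 pbw)
  MgO: 13.74·0.4794 + 56.03·0.3142 = 24.19 pbw (target 24.19 pbw)
  Al2O3: 14.86·0.9960 = 14.80 pbw (target 14.80 pbw)
The glass-mass cross-check: batch Σ − ignition loss = 100.0 pbw (the Σ of target masses is 100.0 pbw; basis as stated: 100.0 pbw — deltas are rounding alone).
Whole-batch sum: Σ batch = 116.2 pbw; Σ batch·LOI gives LOI loss = 16.19 pbw; glass ÷ batch gives a yield of 86.07%.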